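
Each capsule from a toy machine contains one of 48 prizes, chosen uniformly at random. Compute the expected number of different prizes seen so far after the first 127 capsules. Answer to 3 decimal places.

For each prize, P(seen in 127 capsules) = 1 - (47/48)^127 = 0.9310.
By linearity of expectation, E[distinct seen] = 48·(1 - (47/48)^127) = 44.6884.

44.688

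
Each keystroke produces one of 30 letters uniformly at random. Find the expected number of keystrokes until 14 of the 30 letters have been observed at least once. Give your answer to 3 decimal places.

With k distinct letters already seen, the next new one arrives after an expected 30/(30-k) keystrokes.
Sum over k = 0,...,13: E = 30/30 + 30/29 + 30/28 + ... + 30/18 + 30/17 = 18.4277.

18.428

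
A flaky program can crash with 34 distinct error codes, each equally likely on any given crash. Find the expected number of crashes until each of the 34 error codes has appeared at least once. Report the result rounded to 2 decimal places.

Split into phases: going from k distinct to k+1 distinct takes on average 34/(34-k) crashes.
E[T] = 34/34 + 34/33 + 34/32 + ... + 34/2 + 34/1 = 34·H_{34}.
H_{34} = 4.118, so E[T] = 140.019.

140.02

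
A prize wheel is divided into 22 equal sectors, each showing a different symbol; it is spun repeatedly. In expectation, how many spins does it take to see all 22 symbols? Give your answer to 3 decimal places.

The wait to go from k to k+1 distinct symbols is geometric with mean 22/(22-k).
E[T] = 22/22 + 22/21 + 22/20 + ... + 22/2 + 22/1 = 22·H_{22}.
H_{22} = 3.6908, so E[T] = 81.1979.

81.198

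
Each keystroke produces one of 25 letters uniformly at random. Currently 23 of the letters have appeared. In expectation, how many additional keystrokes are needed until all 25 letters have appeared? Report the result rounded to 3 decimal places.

37.500

The wait to go from k to k+1 distinct letters is geometric with mean 25/(25-k).
Sum over k = 23,...,24: E = 25/2 + 25/1 = 37.5000.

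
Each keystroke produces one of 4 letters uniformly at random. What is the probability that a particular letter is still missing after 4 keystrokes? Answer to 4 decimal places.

On each keystroke the fixed letter fails to appear with probability 3/4.
P(still missing after 4) = (3/4)^4 = 0.31641.

0.3164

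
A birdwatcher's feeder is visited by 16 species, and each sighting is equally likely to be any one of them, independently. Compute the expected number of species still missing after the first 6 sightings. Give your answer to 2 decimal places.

For each species, P(unseen after 6) = (15/16)^6 = 0.679.
By linearity of expectation, E[unseen] = 16·(15/16)^6 = 10.863.

10.86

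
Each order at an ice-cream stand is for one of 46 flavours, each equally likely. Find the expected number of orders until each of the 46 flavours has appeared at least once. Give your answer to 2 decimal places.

The wait to go from k to k+1 distinct flavours is geometric with mean 46/(46-k).
E[T] = 46/46 + 46/45 + 46/44 + ... + 46/2 + 46/1 = 46·H_{46}.
H_{46} = 4.417, so E[T] = 203.168.

203.17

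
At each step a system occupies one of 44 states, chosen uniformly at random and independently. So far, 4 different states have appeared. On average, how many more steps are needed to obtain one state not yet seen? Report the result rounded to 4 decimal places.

Each step yields a new state with probability (44-4)/44 = 40/44, so the wait is geometric with mean 44/40.
E = 44/40 = 1.10000.

1.1000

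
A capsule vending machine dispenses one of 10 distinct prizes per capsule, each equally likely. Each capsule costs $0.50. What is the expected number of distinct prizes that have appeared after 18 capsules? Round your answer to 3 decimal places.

For each prize, P(seen in 18 capsules) = 1 - (9/10)^18 = 0.8499.
By linearity of expectation, E[distinct seen] = 10·(1 - (9/10)^18) = 8.4991.

8.499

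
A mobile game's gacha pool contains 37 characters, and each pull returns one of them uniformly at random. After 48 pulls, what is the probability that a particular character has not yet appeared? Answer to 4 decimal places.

Each pull misses the fixed character with probability (37-1)/37 = 36/37, independently.
P(still missing after 48) = (36/37)^48 = 0.26843.

0.2684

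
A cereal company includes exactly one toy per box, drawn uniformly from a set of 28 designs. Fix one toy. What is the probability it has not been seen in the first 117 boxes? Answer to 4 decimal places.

0.0142

On each box the fixed toy fails to appear with probability 27/28.
P(still missing after 117) = (27/28)^117 = 0.01419.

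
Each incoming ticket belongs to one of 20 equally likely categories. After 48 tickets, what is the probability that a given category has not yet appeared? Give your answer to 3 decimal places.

On each ticket the fixed category fails to appear with probability 19/20.
P(still missing after 48) = (19/20)^48 = 0.0853.

0.085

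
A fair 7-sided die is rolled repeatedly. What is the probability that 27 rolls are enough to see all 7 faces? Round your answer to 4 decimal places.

0.8933

By inclusion–exclusion over which faces are missing,
P(all seen) = Σ_{j=0}^{7} (-1)^j C(7,j)((7-j)/7)^27
= 1.00000 - 0.10903 + 0.00238 - 0.00001 + 0.00000 - 0.00000 + 0.00000 - 0.00000
= 0.89334.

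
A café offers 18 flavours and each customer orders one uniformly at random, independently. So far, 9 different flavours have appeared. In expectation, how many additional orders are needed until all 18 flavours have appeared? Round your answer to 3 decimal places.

50.921

From k distinct to k+1 distinct takes on average 18/(18-k) orders.
Sum over k = 9,...,17: E = 18/9 + 18/8 + 18/7 + ... + 18/2 + 18/1 = 50.9214.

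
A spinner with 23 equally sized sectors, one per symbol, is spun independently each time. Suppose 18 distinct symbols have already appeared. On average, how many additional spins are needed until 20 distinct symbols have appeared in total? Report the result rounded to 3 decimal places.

10.350

With k distinct symbols already seen, the next new one takes an expected 23/(23-k) spins.
Sum over k = 18,...,19: E = 23/5 + 23/4 = 10.3500.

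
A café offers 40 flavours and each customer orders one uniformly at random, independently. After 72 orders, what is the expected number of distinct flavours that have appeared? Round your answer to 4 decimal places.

For each flavour, P(seen in 72 orders) = 1 - (39/40)^72 = 0.83844.
By linearity of expectation, E[distinct seen] = 40·(1 - (39/40)^72) = 33.53762.

33.5376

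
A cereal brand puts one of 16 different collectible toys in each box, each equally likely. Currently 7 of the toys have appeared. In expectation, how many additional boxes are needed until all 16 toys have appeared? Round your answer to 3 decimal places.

The wait to go from k to k+1 distinct toys is geometric with mean 16/(16-k).
Sum over k = 7,...,15: E = 16/9 + 16/8 + 16/7 + ... + 16/2 + 16/1 = 45.2635.

45.263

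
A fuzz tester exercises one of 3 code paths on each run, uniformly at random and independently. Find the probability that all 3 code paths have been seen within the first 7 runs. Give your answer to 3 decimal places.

0.826

Let A_i be the event that code path i is missing after 7 runs. By inclusion–exclusion on the A_i,
P(all seen) = Σ_{j=0}^{3} (-1)^j C(3,j)((3-j)/3)^7
= 1.0000 - 0.1756 + 0.0014 - 0.0000
= 0.8258.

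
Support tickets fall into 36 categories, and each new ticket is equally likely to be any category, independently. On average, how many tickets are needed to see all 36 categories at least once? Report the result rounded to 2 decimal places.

150.28

Split into phases: going from k distinct to k+1 distinct takes on average 36/(36-k) tickets.
E[T] = 36/36 + 36/35 + 36/34 + ... + 36/2 + 36/1 = 36·H_{36}.
H_{36} = 4.175, so E[T] = 150.284.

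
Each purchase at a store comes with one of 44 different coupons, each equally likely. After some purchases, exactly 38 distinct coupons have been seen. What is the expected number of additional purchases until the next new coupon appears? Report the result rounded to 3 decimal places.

The number of purchases until the next new coupon is geometric with success probability 6/44, so its mean is 44/6.
E = 44/6 = 7.3333.

7.333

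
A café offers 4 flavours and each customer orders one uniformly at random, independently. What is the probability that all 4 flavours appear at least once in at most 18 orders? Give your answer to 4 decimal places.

Let A_i be the event that flavour i is missing after 18 orders. By inclusion–exclusion on the A_i,
P(all seen) = Σ_{j=0}^{4} (-1)^j C(4,j)((4-j)/4)^18
= 1.00000 - 0.02255 + 0.00002 - 0.00000 + 0.00000
= 0.97747.

0.9775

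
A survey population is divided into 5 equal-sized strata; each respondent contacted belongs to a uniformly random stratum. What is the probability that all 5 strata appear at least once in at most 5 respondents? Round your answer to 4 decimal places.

0.0384

By inclusion–exclusion over which strata are missing,
P(all seen) = Σ_{j=0}^{5} (-1)^j C(5,j)((5-j)/5)^5
= 1.00000 - 1.63840 + 0.77760 - 0.10240 + 0.00160 - 0.00000
= 0.03840.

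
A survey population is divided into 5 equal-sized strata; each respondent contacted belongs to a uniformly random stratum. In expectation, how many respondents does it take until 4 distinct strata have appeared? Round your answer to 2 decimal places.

Going from k to k+1 distinct takes a geometric number of respondents with mean 5/(5-k).
Sum over k = 0,...,3: E = 5/5 + 5/4 + 5/3 + 5/2 = 6.417.

6.42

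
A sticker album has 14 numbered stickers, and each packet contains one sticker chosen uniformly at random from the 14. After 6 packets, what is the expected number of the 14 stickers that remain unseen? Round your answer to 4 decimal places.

8.9747

For each sticker, P(unseen after 6) = (13/14)^6 = 0.64105.
By linearity of expectation, E[unseen] = 14·(13/14)^6 = 8.97470.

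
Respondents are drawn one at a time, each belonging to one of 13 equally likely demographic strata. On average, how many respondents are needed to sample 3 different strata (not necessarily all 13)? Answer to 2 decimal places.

Going from k to k+1 distinct takes a geometric number of respondents with mean 13/(13-k).
Sum over k = 0,...,2: E = 13/13 + 13/12 + 13/11 = 3.265.

3.27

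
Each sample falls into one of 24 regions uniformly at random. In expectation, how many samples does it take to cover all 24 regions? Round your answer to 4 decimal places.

90.6230

The wait to go from k to k+1 distinct regions is geometric with mean 24/(24-k).
E[T] = 24/24 + 24/23 + 24/22 + ... + 24/2 + 24/1 = 24·H_{24}.
H_{24} = 3.77596, so E[T] = 90.62300.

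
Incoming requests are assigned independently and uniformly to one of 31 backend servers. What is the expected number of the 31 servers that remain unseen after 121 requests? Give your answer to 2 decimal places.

0.59

For each server, P(unseen after 121) = (30/31)^121 = 0.019.
By linearity of expectation, E[unseen] = 31·(30/31)^121 = 0.587.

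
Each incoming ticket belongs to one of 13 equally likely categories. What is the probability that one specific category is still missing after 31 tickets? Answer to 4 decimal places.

Each ticket misses the fixed category with probability (13-1)/13 = 12/13, independently.
P(still missing after 31) = (12/13)^31 = 0.08363.

0.0836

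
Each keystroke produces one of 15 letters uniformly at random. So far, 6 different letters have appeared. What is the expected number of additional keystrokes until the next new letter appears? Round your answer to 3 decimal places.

1.667

Each keystroke yields a new letter with probability (15-6)/15 = 9/15, so the wait is geometric with mean 15/9.
E = 15/9 = 1.6667.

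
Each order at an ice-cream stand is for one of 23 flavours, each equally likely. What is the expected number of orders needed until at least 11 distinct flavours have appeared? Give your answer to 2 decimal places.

With k distinct flavours already seen, the next new one arrives after an expected 23/(23-k) orders.
Sum over k = 0,...,10: E = 23/23 + 23/22 + 23/21 + ... + 23/14 + 23/13 = 14.515.

14.51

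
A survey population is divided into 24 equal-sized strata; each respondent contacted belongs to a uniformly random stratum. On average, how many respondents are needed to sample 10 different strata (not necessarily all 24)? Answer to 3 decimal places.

With k distinct strata already seen, the next new one arrives after an expected 24/(24-k) respondents.
Sum over k = 0,...,9: E = 24/24 + 24/23 + 24/22 + ... + 24/16 + 24/15 = 12.5855.

12.586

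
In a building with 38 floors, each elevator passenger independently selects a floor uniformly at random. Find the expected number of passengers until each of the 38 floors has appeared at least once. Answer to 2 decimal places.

After k distinct floors have appeared, the next passenger gives a new one with probability (38-k)/38, so the expected wait for the (k+1)-th is 38/(38-k).
E[T] = 38/38 + 38/37 + 38/36 + ... + 38/2 + 38/1 = 38·H_{38}.
H_{38} = 4.228, so E[T] = 160.660.

160.66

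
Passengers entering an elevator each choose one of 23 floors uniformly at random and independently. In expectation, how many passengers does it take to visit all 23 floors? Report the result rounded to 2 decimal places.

85.89

After k distinct floors have appeared, the next passenger gives a new one with probability (23-k)/23, so the expected wait for the (k+1)-th is 23/(23-k).
E[T] = 23/23 + 23/22 + 23/21 + ... + 23/2 + 23/1 = 23·H_{23}.
H_{23} = 3.734, so E[T] = 85.889.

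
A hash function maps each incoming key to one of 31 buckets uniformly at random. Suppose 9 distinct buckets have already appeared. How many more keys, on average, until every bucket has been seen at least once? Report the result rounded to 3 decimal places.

From k distinct to k+1 distinct takes on average 31/(31-k) keys.
Sum over k = 9,...,30: E = 31/22 + 31/21 + 31/20 + ... + 31/2 + 31/1 = 114.4152.

114.415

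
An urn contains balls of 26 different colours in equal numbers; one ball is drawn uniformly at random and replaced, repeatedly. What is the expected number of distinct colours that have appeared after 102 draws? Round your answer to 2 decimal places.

For each colour, P(seen in 102 draws) = 1 - (25/26)^102 = 0.982.
By linearity of expectation, E[distinct seen] = 26·(1 - (25/26)^102) = 25.524.

25.52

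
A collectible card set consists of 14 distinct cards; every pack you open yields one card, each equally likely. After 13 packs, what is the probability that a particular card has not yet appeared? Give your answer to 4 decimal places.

0.3816

On each pack the fixed card fails to appear with probability 13/14.
P(still missing after 13) = (13/14)^13 = 0.38159.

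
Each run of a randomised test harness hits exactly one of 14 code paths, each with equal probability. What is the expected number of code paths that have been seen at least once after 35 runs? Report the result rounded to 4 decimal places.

12.9537

For each code path, P(seen in 35 runs) = 1 - (13/14)^35 = 0.92526.
By linearity of expectation, E[distinct seen] = 14·(1 - (13/14)^35) = 12.95368.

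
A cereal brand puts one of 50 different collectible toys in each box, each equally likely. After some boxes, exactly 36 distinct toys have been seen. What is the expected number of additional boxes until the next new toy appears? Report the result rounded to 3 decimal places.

3.571

The number of boxes until the next new toy is geometric with success probability 14/50, so its mean is 50/14.
E = 50/14 = 3.5714.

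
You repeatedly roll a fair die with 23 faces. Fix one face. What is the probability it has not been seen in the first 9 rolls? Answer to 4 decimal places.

On each roll the fixed face fails to appear with probability 22/23.
P(still missing after 9) = (22/23)^9 = 0.67028.

0.6703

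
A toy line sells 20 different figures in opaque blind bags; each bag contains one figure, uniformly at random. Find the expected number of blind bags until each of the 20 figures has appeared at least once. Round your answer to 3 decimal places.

71.955

After k distinct figures have appeared, the next blind bag gives a new one with probability (20-k)/20, so the expected wait for the (k+1)-th is 20/(20-k).
E[T] = 20/20 + 20/19 + 20/18 + ... + 20/2 + 20/1 = 20·H_{20}.
H_{20} = 3.5977, so E[T] = 71.9548.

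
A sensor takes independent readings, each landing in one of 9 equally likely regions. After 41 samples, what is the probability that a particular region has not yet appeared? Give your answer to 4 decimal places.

Each sample misses the fixed region with probability (9-1)/9 = 8/9, independently.
P(still missing after 41) = (8/9)^41 = 0.00799.

0.0080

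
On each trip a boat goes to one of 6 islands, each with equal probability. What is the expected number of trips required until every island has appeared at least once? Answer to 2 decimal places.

14.70

After k distinct islands have appeared, the next trip gives a new one with probability (6-k)/6, so the expected wait for the (k+1)-th is 6/(6-k).
E[T] = 6/6 + 6/5 + 6/4 + 6/3 + 6/2 + 6/1 = 6·H_{6}.
H_{6} = 2.450, so E[T] = 14.700.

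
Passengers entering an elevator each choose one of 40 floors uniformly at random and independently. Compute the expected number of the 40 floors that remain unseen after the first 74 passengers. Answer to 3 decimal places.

For each floor, P(unseen after 74) = (39/40)^74 = 0.1536.
By linearity of expectation, E[unseen] = 40·(39/40)^74 = 6.1433.

6.143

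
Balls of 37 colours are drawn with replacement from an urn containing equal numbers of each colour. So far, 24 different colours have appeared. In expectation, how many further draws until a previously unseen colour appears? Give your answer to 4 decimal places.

Each draw yields a new colour with probability (37-24)/37 = 13/37, so the wait is geometric with mean 37/13.
E = 37/13 = 2.84615.

2.8462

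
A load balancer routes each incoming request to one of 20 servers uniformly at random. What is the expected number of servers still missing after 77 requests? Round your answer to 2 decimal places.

For each server, P(unseen after 77) = (19/20)^77 = 0.019.
By linearity of expectation, E[unseen] = 20·(19/20)^77 = 0.385.

0.39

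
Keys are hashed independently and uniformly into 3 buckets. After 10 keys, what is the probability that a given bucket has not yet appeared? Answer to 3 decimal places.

On each key the fixed bucket fails to appear with probability 2/3.
P(still missing after 10) = (2/3)^10 = 0.0173.

0.017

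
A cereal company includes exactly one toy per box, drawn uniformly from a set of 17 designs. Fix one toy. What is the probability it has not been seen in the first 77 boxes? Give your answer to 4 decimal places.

0.0094

On each box the fixed toy fails to appear with probability 16/17.
P(still missing after 77) = (16/17)^77 = 0.00939.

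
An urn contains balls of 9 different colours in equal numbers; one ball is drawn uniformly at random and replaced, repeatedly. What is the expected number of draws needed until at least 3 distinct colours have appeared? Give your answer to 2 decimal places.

3.41

With k distinct colours already seen, the next new one arrives after an expected 9/(9-k) draws.
Sum over k = 0,...,2: E = 9/9 + 9/8 + 9/7 = 3.411.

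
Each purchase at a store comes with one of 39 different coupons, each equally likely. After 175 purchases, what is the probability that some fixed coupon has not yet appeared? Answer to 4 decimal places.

On each purchase the fixed coupon fails to appear with probability 38/39.
P(still missing after 175) = (38/39)^175 = 0.01061.

0.0106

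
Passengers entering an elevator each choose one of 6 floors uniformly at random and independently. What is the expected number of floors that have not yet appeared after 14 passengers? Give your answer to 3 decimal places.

0.467

For each floor, P(unseen after 14) = (5/6)^14 = 0.0779.
By linearity of expectation, E[unseen] = 6·(5/6)^14 = 0.4673.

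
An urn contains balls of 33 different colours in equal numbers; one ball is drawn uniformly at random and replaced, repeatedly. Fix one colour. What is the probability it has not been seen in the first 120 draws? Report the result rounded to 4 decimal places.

0.0249

Each draw misses the fixed colour with probability (33-1)/33 = 32/33, independently.
P(still missing after 120) = (32/33)^120 = 0.02491.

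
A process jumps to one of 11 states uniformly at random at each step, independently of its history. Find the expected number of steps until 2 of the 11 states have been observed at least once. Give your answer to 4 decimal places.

2.1000

With k distinct states already seen, the next new one arrives after an expected 11/(11-k) steps.
Sum over k = 0,...,1: E = 11/11 + 11/10 = 2.10000.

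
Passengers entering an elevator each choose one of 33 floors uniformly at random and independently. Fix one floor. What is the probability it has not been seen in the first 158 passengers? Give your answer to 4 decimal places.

On each passenger the fixed floor fails to appear with probability 32/33.
P(still missing after 158) = (32/33)^158 = 0.00774.

0.0077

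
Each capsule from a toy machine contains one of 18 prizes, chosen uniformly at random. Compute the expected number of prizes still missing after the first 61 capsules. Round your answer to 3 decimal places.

0.551

For each prize, P(unseen after 61) = (17/18)^61 = 0.0306.
By linearity of expectation, E[unseen] = 18·(17/18)^61 = 0.5509.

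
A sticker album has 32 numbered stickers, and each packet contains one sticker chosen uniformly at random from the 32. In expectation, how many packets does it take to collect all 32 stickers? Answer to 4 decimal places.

129.8718

The wait to go from k to k+1 distinct stickers is geometric with mean 32/(32-k).
E[T] = 32/32 + 32/31 + 32/30 + ... + 32/2 + 32/1 = 32·H_{32}.
H_{32} = 4.05850, so E[T] = 129.87185.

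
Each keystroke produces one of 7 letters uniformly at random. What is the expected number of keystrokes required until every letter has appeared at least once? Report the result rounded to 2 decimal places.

Split into phases: going from k distinct to k+1 distinct takes on average 7/(7-k) keystrokes.
E[T] = 7/7 + 7/6 + 7/5 + ... + 7/2 + 7/1 = 7·H_{7}.
H_{7} = 2.593, so E[T] = 18.150.

18.15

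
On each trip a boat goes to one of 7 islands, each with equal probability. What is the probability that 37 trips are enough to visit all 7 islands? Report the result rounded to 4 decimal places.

0.9767

By inclusion–exclusion over which islands are missing,
P(all seen) = Σ_{j=0}^{7} (-1)^j C(7,j)((7-j)/7)^37
= 1.00000 - 0.02334 + 0.00008 - 0.00000 + 0.00000 - 0.00000 + 0.00000 - 0.00000
= 0.97674.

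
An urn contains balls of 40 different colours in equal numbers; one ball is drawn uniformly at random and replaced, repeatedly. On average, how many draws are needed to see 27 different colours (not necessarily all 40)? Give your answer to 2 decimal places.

43.94

Going from k to k+1 distinct takes a geometric number of draws with mean 40/(40-k).
Sum over k = 0,...,26: E = 40/40 + 40/39 + 40/38 + ... + 40/15 + 40/14 = 43.936.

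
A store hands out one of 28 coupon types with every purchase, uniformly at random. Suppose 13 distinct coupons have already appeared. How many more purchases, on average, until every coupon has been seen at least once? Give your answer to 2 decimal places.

With k distinct coupons already seen, the next new one takes an expected 28/(28-k) purchases.
Sum over k = 13,...,27: E = 28/15 + 28/14 + 28/13 + ... + 28/2 + 28/1 = 92.910.

92.91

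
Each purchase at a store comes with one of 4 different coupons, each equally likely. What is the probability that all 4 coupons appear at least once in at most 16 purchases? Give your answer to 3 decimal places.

Let A_i be the event that coupon i is missing after 16 purchases. By inclusion–exclusion on the A_i,
P(all seen) = Σ_{j=0}^{4} (-1)^j C(4,j)((4-j)/4)^16
= 1.0000 - 0.0401 + 0.0001 - 0.0000 + 0.0000
= 0.9600.

0.960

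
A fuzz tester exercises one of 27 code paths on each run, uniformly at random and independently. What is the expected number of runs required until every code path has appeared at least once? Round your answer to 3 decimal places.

After k distinct code paths have appeared, the next run gives a new one with probability (27-k)/27, so the expected wait for the (k+1)-th is 27/(27-k).
E[T] = 27/27 + 27/26 + 27/25 + ... + 27/2 + 27/1 = 27·H_{27}.
H_{27} = 3.8915, so E[T] = 105.0693.

105.069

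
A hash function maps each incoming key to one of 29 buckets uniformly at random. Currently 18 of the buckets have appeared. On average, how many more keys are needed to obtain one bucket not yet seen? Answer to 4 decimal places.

2.6364

Each key yields a new bucket with probability (29-18)/29 = 11/29, so the wait is geometric with mean 29/11.
E = 29/11 = 2.63636.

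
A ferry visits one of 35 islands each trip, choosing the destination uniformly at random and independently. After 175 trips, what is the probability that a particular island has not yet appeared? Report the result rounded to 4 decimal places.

0.0063

On each trip the fixed island fails to appear with probability 34/35.
P(still missing after 175) = (34/35)^175 = 0.00626.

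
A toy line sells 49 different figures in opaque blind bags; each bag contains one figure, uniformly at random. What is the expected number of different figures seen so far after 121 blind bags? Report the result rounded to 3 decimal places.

44.957

For each figure, P(seen in 121 blind bags) = 1 - (48/49)^121 = 0.9175.
By linearity of expectation, E[distinct seen] = 49·(1 - (48/49)^121) = 44.9574.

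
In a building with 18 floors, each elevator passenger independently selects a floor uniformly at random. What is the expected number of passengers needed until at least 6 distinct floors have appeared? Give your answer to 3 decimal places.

With k distinct floors already seen, the next new one arrives after an expected 18/(18-k) passengers.
Sum over k = 0,...,5: E = 18/18 + 18/17 + 18/16 + 18/15 + 18/14 + 18/13 = 7.0542.

7.054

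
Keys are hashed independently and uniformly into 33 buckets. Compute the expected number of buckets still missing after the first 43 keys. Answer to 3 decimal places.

8.787

For each bucket, P(unseen after 43) = (32/33)^43 = 0.2663.
By linearity of expectation, E[unseen] = 33·(32/33)^43 = 8.7875.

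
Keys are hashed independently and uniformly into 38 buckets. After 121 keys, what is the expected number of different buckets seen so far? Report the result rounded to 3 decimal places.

For each bucket, P(seen in 121 keys) = 1 - (37/38)^121 = 0.9603.
By linearity of expectation, E[distinct seen] = 38·(1 - (37/38)^121) = 36.4921.

36.492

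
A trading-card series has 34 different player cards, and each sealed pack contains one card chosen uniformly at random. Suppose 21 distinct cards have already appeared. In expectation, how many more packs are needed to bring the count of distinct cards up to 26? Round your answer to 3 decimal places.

15.717

From k distinct to k+1 distinct takes on average 34/(34-k) packs.
Sum over k = 21,...,25: E = 34/13 + 34/12 + 34/11 + 34/10 + 34/9 = 15.7174.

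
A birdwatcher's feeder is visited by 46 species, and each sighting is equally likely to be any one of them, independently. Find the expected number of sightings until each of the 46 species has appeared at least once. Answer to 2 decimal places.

203.17

The wait to go from k to k+1 distinct species is geometric with mean 46/(46-k).
E[T] = 46/46 + 46/45 + 46/44 + ... + 46/2 + 46/1 = 46·H_{46}.
H_{46} = 4.417, so E[T] = 203.168.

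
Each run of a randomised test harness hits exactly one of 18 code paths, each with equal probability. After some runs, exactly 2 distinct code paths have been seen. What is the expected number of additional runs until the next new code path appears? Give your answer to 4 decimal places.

1.1250

The number of runs until the next new code path is geometric with success probability 16/18, so its mean is 18/16.
E = 18/16 = 1.12500.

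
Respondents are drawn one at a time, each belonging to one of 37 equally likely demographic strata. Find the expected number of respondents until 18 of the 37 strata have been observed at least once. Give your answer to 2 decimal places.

24.19

Going from k to k+1 distinct takes a geometric number of respondents with mean 37/(37-k).
Sum over k = 0,...,17: E = 37/37 + 37/36 + 37/35 + ... + 37/21 + 37/20 = 24.192.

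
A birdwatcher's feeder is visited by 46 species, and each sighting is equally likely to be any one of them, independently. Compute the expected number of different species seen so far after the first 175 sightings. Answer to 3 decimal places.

45.018

For each species, P(seen in 175 sightings) = 1 - (45/46)^175 = 0.9786.
By linearity of expectation, E[distinct seen] = 46·(1 - (45/46)^175) = 45.0175.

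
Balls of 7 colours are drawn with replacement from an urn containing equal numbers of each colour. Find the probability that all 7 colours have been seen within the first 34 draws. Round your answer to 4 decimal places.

0.9632

Let A_i be the event that colour i is missing after 34 draws. By inclusion–exclusion on the A_i,
P(all seen) = Σ_{j=0}^{7} (-1)^j C(7,j)((7-j)/7)^34
= 1.00000 - 0.03706 + 0.00023 - 0.00000 + 0.00000 - 0.00000 + 0.00000 - 0.00000
= 0.96317.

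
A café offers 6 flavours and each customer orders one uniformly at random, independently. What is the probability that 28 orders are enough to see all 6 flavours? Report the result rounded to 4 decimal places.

0.9638

Let A_i be the event that flavour i is missing after 28 orders. By inclusion–exclusion on the A_i,
P(all seen) = Σ_{j=0}^{6} (-1)^j C(6,j)((6-j)/6)^28
= 1.00000 - 0.03640 + 0.00018 - 0.00000 + 0.00000 - 0.00000 + 0.00000
= 0.96378.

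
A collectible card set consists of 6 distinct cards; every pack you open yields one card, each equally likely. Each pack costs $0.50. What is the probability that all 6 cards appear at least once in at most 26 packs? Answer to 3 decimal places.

0.948

By inclusion–exclusion over which cards are missing,
P(all seen) = Σ_{j=0}^{6} (-1)^j C(6,j)((6-j)/6)^26
= 1.0000 - 0.0524 + 0.0004 - 0.0000 + 0.0000 - 0.0000 + 0.0000
= 0.9480.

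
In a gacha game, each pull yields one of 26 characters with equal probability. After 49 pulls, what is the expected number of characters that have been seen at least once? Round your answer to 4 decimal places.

22.1951

For each character, P(seen in 49 pulls) = 1 - (25/26)^49 = 0.85366.
By linearity of expectation, E[distinct seen] = 26·(1 - (25/26)^49) = 22.19513.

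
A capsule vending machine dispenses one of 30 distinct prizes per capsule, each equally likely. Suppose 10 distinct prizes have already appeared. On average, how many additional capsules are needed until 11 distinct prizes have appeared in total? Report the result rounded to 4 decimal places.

1.5000

The wait to go from k to k+1 distinct prizes is geometric with mean 30/(30-k).
Only the k = 10 term is needed: E = 30/20 = 1.50000.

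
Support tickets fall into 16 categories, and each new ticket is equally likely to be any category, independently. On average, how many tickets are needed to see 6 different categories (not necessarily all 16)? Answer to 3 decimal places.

Going from k to k+1 distinct takes a geometric number of tickets with mean 16/(16-k).
Sum over k = 0,...,5: E = 16/16 + 16/15 + 16/14 + 16/13 + 16/12 + 16/11 = 7.2282.

7.228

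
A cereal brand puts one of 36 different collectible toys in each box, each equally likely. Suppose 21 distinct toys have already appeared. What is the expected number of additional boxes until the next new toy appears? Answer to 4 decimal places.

2.4000

Each box yields a new toy with probability (36-21)/36 = 15/36, so the wait is geometric with mean 36/15.
E = 36/15 = 2.40000.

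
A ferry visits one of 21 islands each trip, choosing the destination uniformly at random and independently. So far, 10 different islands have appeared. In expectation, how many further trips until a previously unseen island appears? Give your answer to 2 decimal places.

1.91

The number of trips until the next new island is geometric with success probability 11/21, so its mean is 21/11.
E = 21/11 = 1.909.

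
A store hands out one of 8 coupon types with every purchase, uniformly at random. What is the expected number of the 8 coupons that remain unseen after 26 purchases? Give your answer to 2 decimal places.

For each coupon, P(unseen after 26) = (7/8)^26 = 0.031.
By linearity of expectation, E[unseen] = 8·(7/8)^26 = 0.248.

0.25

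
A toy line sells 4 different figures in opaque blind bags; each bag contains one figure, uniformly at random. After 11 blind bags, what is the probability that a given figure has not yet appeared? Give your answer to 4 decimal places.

0.0422

Each blind bag misses the fixed figure with probability (4-1)/4 = 3/4, independently.
P(still missing after 11) = (3/4)^11 = 0.04224.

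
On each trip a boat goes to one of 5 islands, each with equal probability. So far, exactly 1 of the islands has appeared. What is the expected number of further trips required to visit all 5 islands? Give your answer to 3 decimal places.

The wait to go from k to k+1 distinct islands is geometric with mean 5/(5-k).
Sum over k = 1,...,4: E = 5/4 + 5/3 + 5/2 + 5/1 = 10.4167.

10.417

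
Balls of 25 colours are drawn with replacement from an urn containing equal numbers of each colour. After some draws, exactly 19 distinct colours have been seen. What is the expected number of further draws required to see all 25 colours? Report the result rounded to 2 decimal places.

The wait to go from k to k+1 distinct colours is geometric with mean 25/(25-k).
Sum over k = 19,...,24: E = 25/6 + 25/5 + 25/4 + 25/3 + 25/2 + 25/1 = 61.250.

61.25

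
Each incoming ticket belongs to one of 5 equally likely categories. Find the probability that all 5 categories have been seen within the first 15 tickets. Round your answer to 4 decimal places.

By inclusion–exclusion over which categories are missing,
P(all seen) = Σ_{j=0}^{5} (-1)^j C(5,j)((5-j)/5)^15
= 1.00000 - 0.17592 + 0.00470 - 0.00001 + 0.00000 - 0.00000
= 0.82877.

0.8288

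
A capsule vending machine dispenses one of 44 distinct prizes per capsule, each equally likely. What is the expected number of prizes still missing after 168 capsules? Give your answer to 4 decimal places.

0.9249

For each prize, P(unseen after 168) = (43/44)^168 = 0.02102.
By linearity of expectation, E[unseen] = 44·(43/44)^168 = 0.92492.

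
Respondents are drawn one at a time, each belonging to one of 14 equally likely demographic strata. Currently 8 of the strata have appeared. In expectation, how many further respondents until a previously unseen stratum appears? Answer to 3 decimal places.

The number of respondents until the next new stratum is geometric with success probability 6/14, so its mean is 14/6.
E = 14/6 = 2.3333.

2.333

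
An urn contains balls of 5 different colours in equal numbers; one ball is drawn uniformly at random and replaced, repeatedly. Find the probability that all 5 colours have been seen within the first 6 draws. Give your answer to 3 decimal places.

0.115

Let A_i be the event that colour i is missing after 6 draws. By inclusion–exclusion on the A_i,
P(all seen) = Σ_{j=0}^{5} (-1)^j C(5,j)((5-j)/5)^6
= 1.0000 - 1.3107 + 0.4666 - 0.0410 + 0.0003 - 0.0000
= 0.1152.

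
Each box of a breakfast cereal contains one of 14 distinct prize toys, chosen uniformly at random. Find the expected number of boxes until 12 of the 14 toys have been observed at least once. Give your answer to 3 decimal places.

With k distinct toys already seen, the next new one arrives after an expected 14/(14-k) boxes.
Sum over k = 0,...,11: E = 14/14 + 14/13 + 14/12 + ... + 14/4 + 14/3 = 24.5219.

24.522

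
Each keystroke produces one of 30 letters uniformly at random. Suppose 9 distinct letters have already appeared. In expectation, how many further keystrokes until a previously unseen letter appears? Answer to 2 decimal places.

1.43

The number of keystrokes until the next new letter is geometric with success probability 21/30, so its mean is 30/21.
E = 30/21 = 1.429.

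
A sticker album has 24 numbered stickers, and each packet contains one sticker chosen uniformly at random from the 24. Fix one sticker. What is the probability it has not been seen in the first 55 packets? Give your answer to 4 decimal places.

On each packet the fixed sticker fails to appear with probability 23/24.
P(still missing after 55) = (23/24)^55 = 0.09625.

0.0963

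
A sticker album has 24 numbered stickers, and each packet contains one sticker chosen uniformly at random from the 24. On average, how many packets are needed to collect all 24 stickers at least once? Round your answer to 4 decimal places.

90.6230

Split into phases: going from k distinct to k+1 distinct takes on average 24/(24-k) packets.
E[T] = 24/24 + 24/23 + 24/22 + ... + 24/2 + 24/1 = 24·H_{24}.
H_{24} = 3.77596, so E[T] = 90.62300.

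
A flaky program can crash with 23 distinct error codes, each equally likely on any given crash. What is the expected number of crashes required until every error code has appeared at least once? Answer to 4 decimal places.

85.8887

Split into phases: going from k distinct to k+1 distinct takes on average 23/(23-k) crashes.
E[T] = 23/23 + 23/22 + 23/21 + ... + 23/2 + 23/1 = 23·H_{23}.
H_{23} = 3.73429, so E[T] = 85.88870.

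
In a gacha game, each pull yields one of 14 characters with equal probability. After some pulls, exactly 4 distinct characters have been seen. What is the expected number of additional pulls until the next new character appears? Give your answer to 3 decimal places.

1.400

Each pull yields a new character with probability (14-4)/14 = 10/14, so the wait is geometric with mean 14/10.
E = 14/10 = 1.4000.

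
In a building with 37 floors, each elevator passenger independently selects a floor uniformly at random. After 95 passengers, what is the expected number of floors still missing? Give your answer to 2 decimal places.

For each floor, P(unseen after 95) = (36/37)^95 = 0.074.
By linearity of expectation, E[unseen] = 37·(36/37)^95 = 2.740.

2.74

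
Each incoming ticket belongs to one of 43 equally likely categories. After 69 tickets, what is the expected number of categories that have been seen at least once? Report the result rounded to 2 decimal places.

34.52

For each category, P(seen in 69 tickets) = 1 - (42/43)^69 = 0.803.
By linearity of expectation, E[distinct seen] = 43·(1 - (42/43)^69) = 34.521.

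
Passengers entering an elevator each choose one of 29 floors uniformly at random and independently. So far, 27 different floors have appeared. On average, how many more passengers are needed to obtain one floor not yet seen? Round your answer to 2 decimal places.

14.50

The number of passengers until the next new floor is geometric with success probability 2/29, so its mean is 29/2.
E = 29/2 = 14.500.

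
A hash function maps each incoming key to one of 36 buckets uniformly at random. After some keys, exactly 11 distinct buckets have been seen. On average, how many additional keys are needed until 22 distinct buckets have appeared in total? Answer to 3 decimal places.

20.318

With k distinct buckets already seen, the next new one takes an expected 36/(36-k) keys.
Sum over k = 11,...,21: E = 36/25 + 36/24 + 36/23 + ... + 36/16 + 36/15 = 20.3183.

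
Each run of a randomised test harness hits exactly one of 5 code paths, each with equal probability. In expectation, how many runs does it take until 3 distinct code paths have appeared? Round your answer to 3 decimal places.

With k distinct code paths already seen, the next new one arrives after an expected 5/(5-k) runs.
Sum over k = 0,...,2: E = 5/5 + 5/4 + 5/3 = 3.9167.

3.917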